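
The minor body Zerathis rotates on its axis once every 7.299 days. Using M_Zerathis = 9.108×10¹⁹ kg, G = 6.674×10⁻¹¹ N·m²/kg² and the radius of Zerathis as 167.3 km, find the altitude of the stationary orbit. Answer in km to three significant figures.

h_sync ≈ 3770 km

μ = GM = 6.674×10⁻¹¹ × 9.108×10¹⁹ = 6.079×10⁹ m³/s².
T = 7.299 days = 6.306×10⁵ s.
A synchronous orbit has period T, so by Kepler's third law a = (μT²/4π²)^(1/3).
μT²/4π² = 6.079×10⁹ × (6.306×10⁵)² / 39.48 = 6.124×10¹⁹ m³.
a = 3.942×10⁶ m = 3941.6 km.
Altitude h = a − R = 3941.6 − 167.3 = 3774.3 km.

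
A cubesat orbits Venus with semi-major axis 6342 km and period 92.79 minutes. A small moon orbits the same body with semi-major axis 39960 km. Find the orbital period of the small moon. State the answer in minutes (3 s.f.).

T₂ ≈ 1470 minutes

Kepler's third law: T² ∝ a³, so T₂ = T₁ (a₂/a₁)^(3/2).
a₂/a₁ = 6.301, (a₂/a₁)^(3/2) = 15.82.
T₂ = 92.79 × 15.82 = 1468 minutes.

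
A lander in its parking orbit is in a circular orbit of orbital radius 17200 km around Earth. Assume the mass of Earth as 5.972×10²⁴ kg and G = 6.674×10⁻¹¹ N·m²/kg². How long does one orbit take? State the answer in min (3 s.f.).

μ = GM = 6.674×10⁻¹¹ × 5.972×10²⁴ = 3.986×10¹⁴ m³/s².
r = 17200 km = 1.720×10⁷ m.
Kepler's third law: T = 2π√(r³/μ) = 2π√((1.720×10⁷)³ / 3.986×10¹⁴).
r³/μ = 1.277×10⁷ s², so T = 2π × 3.573×10³ = 2.245×10⁴ s.
Converting: 2.245×10⁴ s ÷ 60.00 = 374.2 min.

T ≈ 374 min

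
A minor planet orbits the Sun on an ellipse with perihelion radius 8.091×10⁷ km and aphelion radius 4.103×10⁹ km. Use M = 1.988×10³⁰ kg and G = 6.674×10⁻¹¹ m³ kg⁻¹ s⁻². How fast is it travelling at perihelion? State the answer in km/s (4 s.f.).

v ≈ 56.71 km/s

μ = GM = 6.674×10⁻¹¹ × 1.988×10³⁰ = 1.327×10²⁰ m³/s².
Semi-major axis a = (r_p + r_a)/2 = 2.0920×10⁹ km = 2.092×10¹² m.
Vis-viva: v² = μ(2/r − 1/a) = 1.327×10²⁰ × (2.472×10⁻¹¹ − 4.780×10⁻¹³) = 3.216×10⁹ m²/s².
v = 56710 m/s = 56.71 km/s.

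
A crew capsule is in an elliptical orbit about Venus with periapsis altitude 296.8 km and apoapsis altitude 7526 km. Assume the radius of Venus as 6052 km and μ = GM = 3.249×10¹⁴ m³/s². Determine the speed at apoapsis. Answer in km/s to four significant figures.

v ≈ 3.905 km/s

r_p = 6052 + 296.8 = 6348.8 km = 6.3488×10⁶ m.
r_a = 6052 + 7526 = 13578 km = 1.3578×10⁷ m.
Semi-major axis a = (r_p + r_a)/2 = 9963.4 km = 9.963×10⁶ m.
Vis-viva: v² = μ(2/r − 1/a) = 3.249×10¹⁴ × (1.473×10⁻⁷ − 1.004×10⁻⁷) = 1.525×10⁷ m²/s².
v = 3905 m/s = 3.905 km/s.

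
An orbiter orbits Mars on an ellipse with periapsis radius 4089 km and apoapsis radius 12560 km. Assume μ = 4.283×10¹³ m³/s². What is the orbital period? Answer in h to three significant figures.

Semi-major axis a = (r_p + r_a)/2 = (4089.0 + 12560)/2 = 8324.5 km = 8.324×10⁶ m.
By Kepler's third law T = 2π√(a³/μ) = 2π × 3.670×10³ = 2.306×10⁴ s.
= 6.405 h.

T ≈ 6.41 h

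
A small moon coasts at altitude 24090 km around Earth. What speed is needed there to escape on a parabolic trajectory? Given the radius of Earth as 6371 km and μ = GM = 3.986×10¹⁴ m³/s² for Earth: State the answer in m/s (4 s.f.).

v_esc ≈ 5116 m/s

r = 6371 + 24090 = 30461 km = 3.0461×10⁷ m.
Escape speed v_esc = √(2μ/r) = √(2 × 3.986×10¹⁴ / 3.046×10⁷) = √(2.617×10⁷) = 5116 m/s.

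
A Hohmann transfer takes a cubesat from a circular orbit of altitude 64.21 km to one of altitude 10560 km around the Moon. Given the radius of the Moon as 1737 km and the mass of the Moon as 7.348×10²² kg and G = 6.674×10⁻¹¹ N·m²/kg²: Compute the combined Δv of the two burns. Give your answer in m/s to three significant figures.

μ = GM = 6.674×10⁻¹¹ × 7.348×10²² = 4.904×10¹² m³/s².
r₁ = 1737 + 64.21 = 1801.2 km = 1.8012×10⁶ m.
r₂ = 1737 + 10560 = 12297 km = 1.2297×10⁷ m.
Transfer ellipse a_t = (r₁ + r₂)/2 = 7.049×10⁶ m.
At r₁: circular v_c1 = √(μ/r₁) = 1650 m/s; transfer-perilune v_p = √[μ(2/r₁ − 1/a_t)] = 2179 m/s.
Δv₁ = v_p − v_c1 = 529.3 m/s.
At r₂: circular v_c2 = √(μ/r₂) = 631.5 m/s; transfer-apolune v_a = √[μ(2/r₂ − 1/a_t)] = 319.2 m/s.
Δv₂ = v_c2 − v_a = 312.3 m/s.
Total Δv = Δv₁ + Δv₂ = 841.6 m/s.

Δv_total ≈ 842 m/s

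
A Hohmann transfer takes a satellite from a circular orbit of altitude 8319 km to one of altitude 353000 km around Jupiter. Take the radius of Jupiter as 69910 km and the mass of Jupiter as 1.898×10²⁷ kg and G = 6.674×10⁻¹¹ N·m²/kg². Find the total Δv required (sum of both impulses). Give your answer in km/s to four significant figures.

μ = GM = 6.674×10⁻¹¹ × 1.898×10²⁷ = 1.267×10¹⁷ m³/s².
r₁ = 69910 + 8319 = 78229 km = 7.8229×10⁷ m.
r₂ = 69910 + 353000 = 422910 km = 4.2291×10⁸ m.
Transfer ellipse a_t = (r₁ + r₂)/2 = 2.506×10⁸ m.
At r₁: circular v_c1 = √(μ/r₁) = 40240 m/s; transfer-perijove v_p = √[μ(2/r₁ − 1/a_t)] = 52280 m/s.
Δv₁ = v_p − v_c1 = 12040 m/s.
At r₂: circular v_c2 = √(μ/r₂) = 17310 m/s; transfer-apojove v_a = √[μ(2/r₂ − 1/a_t)] = 9670 m/s.
Δv₂ = v_c2 − v_a = 7637 m/s.
Total Δv = Δv₁ + Δv₂ = 19670 m/s = 19.67 km/s.

Δv_total ≈ 19.67 km/s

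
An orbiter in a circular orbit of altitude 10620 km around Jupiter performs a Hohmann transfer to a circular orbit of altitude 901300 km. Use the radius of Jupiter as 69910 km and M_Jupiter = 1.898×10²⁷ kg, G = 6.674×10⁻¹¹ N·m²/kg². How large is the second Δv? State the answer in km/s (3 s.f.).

Δv ≈ 6.95 km/s

μ = GM = 6.674×10⁻¹¹ × 1.898×10²⁷ = 1.267×10¹⁷ m³/s².
r₁ = 69910 + 10620 = 80530 km = 8.0530×10⁷ m.
r₂ = 69910 + 901300 = 971210 km = 9.7121×10⁸ m.
Transfer ellipse a_t = (r₁ + r₂)/2 = 5.259×10⁸ m.
At r₁: circular v_c1 = √(μ/r₁) = 39660 m/s; transfer-perijove v_p = √[μ(2/r₁ − 1/a_t)] = 53900 m/s.
At r₂: circular v_c2 = √(μ/r₂) = 11420 m/s; transfer-apojove v_a = √[μ(2/r₂ − 1/a_t)] = 4469 m/s.
Δv₂ = v_c2 − v_a = 6951 m/s.
= 6.951 km/s.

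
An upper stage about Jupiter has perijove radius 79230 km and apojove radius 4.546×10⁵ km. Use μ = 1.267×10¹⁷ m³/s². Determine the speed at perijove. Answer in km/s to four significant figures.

Semi-major axis a = (r_p + r_a)/2 = 2.6692×10⁵ km = 2.669×10⁸ m.
Vis-viva: v² = μ(2/r − 1/a) = 1.267×10¹⁷ × (2.524×10⁻⁸ − 3.747×10⁻⁹) = 2.724×10⁹ m²/s².
v = 52190 m/s = 52.19 km/s.

v ≈ 52.19 km/s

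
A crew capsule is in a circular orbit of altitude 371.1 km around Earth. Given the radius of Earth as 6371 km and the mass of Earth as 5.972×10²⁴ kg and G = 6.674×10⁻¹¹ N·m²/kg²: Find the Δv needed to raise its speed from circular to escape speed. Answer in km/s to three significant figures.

Δv ≈ 3.18 km/s

μ = GM = 6.674×10⁻¹¹ × 5.972×10²⁴ = 3.986×10¹⁴ m³/s².
r = 6371 + 371.1 = 6742.1 km = 6.7421×10⁶ m.
Circular speed v_c = √(μ/r) = 7689 m/s.
Escape speed v_esc = √(2μ/r) = √2 × v_c = 10870 m/s.
Δv = v_esc − v_c = 3185 m/s = 3.185 km/s.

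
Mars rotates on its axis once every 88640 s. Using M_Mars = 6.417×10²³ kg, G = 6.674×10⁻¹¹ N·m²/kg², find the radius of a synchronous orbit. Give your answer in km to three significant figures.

r_sync ≈ 20400 km

μ = GM = 6.674×10⁻¹¹ × 6.417×10²³ = 4.283×10¹³ m³/s².
A synchronous orbit has period T, so by Kepler's third law a = (μT²/4π²)^(1/3).
μT²/4π² = 4.283×10¹³ × (8.864×10⁴)² / 39.48 = 8.524×10²¹ m³.
a = 2.043×10⁷ m = 20427 km.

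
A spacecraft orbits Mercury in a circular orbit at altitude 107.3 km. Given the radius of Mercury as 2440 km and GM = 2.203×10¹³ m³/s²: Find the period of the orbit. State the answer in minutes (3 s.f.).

T ≈ 90.7 minutes

r = 2440 + 107.3 = 2547.3 km = 2.5473×10⁶ m.
Kepler's third law: T = 2π√(r³/μ) = 2π√((2.547×10⁶)³ / 2.203×10¹³).
r³/μ = 7.503×10⁵ s², so T = 2π × 8.662×10² = 5.442×10³ s.
Converting: 5.442×10³ s ÷ 60.00 = 90.71 minutes.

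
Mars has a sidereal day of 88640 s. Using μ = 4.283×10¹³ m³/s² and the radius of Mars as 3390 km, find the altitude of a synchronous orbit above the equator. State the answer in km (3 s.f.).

h_sync ≈ 17000 km

A synchronous orbit has period T, so by Kepler's third law a = (μT²/4π²)^(1/3).
μT²/4π² = 4.283×10¹³ × (8.864×10⁴)² / 39.48 = 8.524×10²¹ m³.
a = 2.043×10⁷ m = 20428 km.
Altitude h = a − R = 20428 − 3390 = 17038 km.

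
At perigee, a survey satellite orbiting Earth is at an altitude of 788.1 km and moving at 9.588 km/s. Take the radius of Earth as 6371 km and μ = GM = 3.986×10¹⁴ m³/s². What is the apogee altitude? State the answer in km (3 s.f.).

apogee altitude ≈ 27500 km

r_p = 6371 + 788.1 = 7159.1 km = 7.159×10⁶ m.
Specific energy ε = v²/2 − μ/r = -9.713×10⁶ J/kg, so a = −μ/(2ε) = 2.052×10⁷ m.
The apsides satisfy r_p + r_a = 2a, so the apogee radius is 2a − r_p = 3.388×10⁷ m = 33881 km.
Apogee altitude = 33881 − 6371 = 27510 km.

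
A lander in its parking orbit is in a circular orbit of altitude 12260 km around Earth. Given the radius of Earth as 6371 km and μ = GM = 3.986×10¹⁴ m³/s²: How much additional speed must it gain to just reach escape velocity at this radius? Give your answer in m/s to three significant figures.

r = 6371 + 12260 = 18631 km = 1.8631×10⁷ m.
Circular speed v_c = √(μ/r) = 4625 m/s.
Escape speed v_esc = √(2μ/r) = √2 × v_c = 6541 m/s.
Δv = v_esc − v_c = 1916 m/s.

Δv ≈ 1920 m/s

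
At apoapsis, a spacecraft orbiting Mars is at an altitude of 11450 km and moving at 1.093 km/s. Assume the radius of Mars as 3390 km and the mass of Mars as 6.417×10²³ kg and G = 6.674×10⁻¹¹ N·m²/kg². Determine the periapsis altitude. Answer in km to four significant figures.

periapsis altitude ≈ 483.2 km

μ = GM = 6.674×10⁻¹¹ × 6.417×10²³ = 4.283×10¹³ m³/s².
r_a = 3390 + 11450 = 14840 km = 1.484×10⁷ m.
Specific energy ε = v²/2 − μ/r = -2.289×10⁶ J/kg, so a = −μ/(2ε) = 9.357×10⁶ m.
The apsides satisfy r_p + r_a = 2a, so the periapsis radius is 2a − r_a = 3.873×10⁶ m = 3873.2 km.
Periapsis altitude = 3873.2 − 3390 = 483.25 km.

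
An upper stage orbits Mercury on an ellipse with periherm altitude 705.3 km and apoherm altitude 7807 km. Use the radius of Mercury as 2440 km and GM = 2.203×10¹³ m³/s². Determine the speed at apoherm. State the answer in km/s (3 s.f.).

v ≈ 1.00 km/s

r_p = 2440 + 705.3 = 3145.3 km = 3.1453×10⁶ m.
r_a = 2440 + 7807 = 10247 km = 1.0247×10⁷ m.
Semi-major axis a = (r_p + r_a)/2 = 6696.1 km = 6.696×10⁶ m.
Vis-viva: v² = μ(2/r − 1/a) = 2.203×10¹³ × (1.952×10⁻⁷ − 1.493×10⁻⁷) = 1.010×10⁶ m²/s².
v = 1005 m/s = 1.005 km/s.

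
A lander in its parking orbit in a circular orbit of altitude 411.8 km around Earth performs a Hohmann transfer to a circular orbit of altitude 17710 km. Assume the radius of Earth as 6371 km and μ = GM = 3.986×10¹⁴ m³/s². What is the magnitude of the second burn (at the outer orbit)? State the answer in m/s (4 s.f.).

Δv ≈ 1371 m/s

r₁ = 6371 + 411.8 = 6782.8 km = 6.7828×10⁶ m.
r₂ = 6371 + 17710 = 24081 km = 2.4081×10⁷ m.
Transfer ellipse a_t = (r₁ + r₂)/2 = 1.543×10⁷ m.
At r₁: circular v_c1 = √(μ/r₁) = 7666 m/s; transfer-perigee v_p = √[μ(2/r₁ − 1/a_t)] = 9576 m/s.
At r₂: circular v_c2 = √(μ/r₂) = 4068 m/s; transfer-apogee v_a = √[μ(2/r₂ − 1/a_t)] = 2697 m/s.
Δv₂ = v_c2 − v_a = 1371 m/s.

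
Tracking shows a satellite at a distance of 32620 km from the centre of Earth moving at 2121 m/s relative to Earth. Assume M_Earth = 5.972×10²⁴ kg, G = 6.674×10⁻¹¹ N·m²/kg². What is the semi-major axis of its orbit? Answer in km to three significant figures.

a ≈ 20000 km

μ = GM = 6.674×10⁻¹¹ × 5.972×10²⁴ = 3.986×10¹⁴ m³/s².
r = 3.262×10⁷ m.
Vis-viva rearranged: 1/a = 2/r − v²/μ = 6.131×10⁻⁸ − 1.129×10⁻⁸ = 5.003×10⁻⁸ m⁻¹.
a = 1.999×10⁷ m = 19990 km.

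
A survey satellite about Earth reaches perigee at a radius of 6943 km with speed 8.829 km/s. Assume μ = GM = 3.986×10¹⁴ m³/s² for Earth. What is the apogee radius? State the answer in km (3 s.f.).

apogee radius ≈ 14700 km

r_p = 6.943×10⁶ m.
Specific energy ε = v²/2 − μ/r = -1.843×10⁷ J/kg, so a = −μ/(2ε) = 1.081×10⁷ m.
The apsides satisfy r_p + r_a = 2a, so the apogee radius is 2a − r_p = 1.468×10⁷ m = 14679 km.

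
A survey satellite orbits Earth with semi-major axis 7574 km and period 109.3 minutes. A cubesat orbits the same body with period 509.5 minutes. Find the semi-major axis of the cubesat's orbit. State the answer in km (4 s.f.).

Kepler's third law: a³ ∝ T², so a₂ = a₁ (T₂/T₁)^(2/3).
T₂/T₁ = 4.661, (T₂/T₁)^(2/3) = 2.791.
a₂ = 7574 × 2.791 = 21140 km.

a₂ ≈ 21140 km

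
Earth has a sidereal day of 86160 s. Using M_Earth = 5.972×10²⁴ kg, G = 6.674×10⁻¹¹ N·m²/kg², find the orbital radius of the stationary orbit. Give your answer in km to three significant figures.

μ = GM = 6.674×10⁻¹¹ × 5.972×10²⁴ = 3.986×10¹⁴ m³/s².
A synchronous orbit has period T, so by Kepler's third law a = (μT²/4π²)^(1/3).
μT²/4π² = 3.986×10¹⁴ × (8.616×10⁴)² / 39.48 = 7.495×10²² m³.
a = 4.216×10⁷ m = 42162 km.

r_sync ≈ 42200 km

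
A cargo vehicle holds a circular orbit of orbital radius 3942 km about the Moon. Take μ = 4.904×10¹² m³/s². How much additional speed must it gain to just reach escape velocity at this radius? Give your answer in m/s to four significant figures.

Δv ≈ 462.0 m/s

r = 3942 km = 3.942×10⁶ m.
Circular speed v_c = √(μ/r) = 1115 m/s.
Escape speed v_esc = √(2μ/r) = √2 × v_c = 1577 m/s.
Δv = v_esc − v_c = 462.0 m/s.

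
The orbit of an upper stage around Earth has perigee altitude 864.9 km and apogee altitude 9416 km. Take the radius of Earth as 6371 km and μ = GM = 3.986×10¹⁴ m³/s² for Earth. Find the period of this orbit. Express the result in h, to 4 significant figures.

r_p = 6371 + 864.9 = 7235.9 km = 7.2359×10⁶ m.
r_a = 6371 + 9416 = 15787 km = 1.5787×10⁷ m.
Semi-major axis a = (r_p + r_a)/2 = (7235.9 + 15787)/2 = 11511 km = 1.151×10⁷ m.
By Kepler's third law T = 2π√(a³/μ) = 2π × 1.956×10³ = 1.229×10⁴ s.
= 3.414 h.

T ≈ 3.414 h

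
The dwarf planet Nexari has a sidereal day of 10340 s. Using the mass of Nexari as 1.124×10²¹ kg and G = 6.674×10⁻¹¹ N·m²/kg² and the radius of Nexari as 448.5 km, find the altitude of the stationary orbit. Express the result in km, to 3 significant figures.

h_sync ≈ 139 km

μ = GM = 6.674×10⁻¹¹ × 1.124×10²¹ = 7.502×10¹⁰ m³/s².
A synchronous orbit has period T, so by Kepler's third law a = (μT²/4π²)^(1/3).
μT²/4π² = 7.502×10¹⁰ × (1.034×10⁴)² / 39.48 = 2.032×10¹⁷ m³.
a = 5.879×10⁵ m = 587.87 km.
Altitude h = a − R = 587.87 − 448.5 = 139.37 km.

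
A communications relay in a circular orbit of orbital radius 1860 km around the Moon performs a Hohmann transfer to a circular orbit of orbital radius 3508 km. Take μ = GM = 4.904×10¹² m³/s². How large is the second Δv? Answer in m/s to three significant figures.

r₁ = 1860 km = 1.860×10⁶ m.
r₂ = 3508 km = 3.508×10⁶ m.
Transfer ellipse a_t = (r₁ + r₂)/2 = 2.684×10⁶ m.
At r₁: circular v_c1 = √(μ/r₁) = 1624 m/s; transfer-perilune v_p = √[μ(2/r₁ − 1/a_t)] = 1856 m/s.
At r₂: circular v_c2 = √(μ/r₂) = 1182 m/s; transfer-apolune v_a = √[μ(2/r₂ − 1/a_t)] = 984.3 m/s.
Δv₂ = v_c2 − v_a = 198.1 m/s.

Δv ≈ 198 m/s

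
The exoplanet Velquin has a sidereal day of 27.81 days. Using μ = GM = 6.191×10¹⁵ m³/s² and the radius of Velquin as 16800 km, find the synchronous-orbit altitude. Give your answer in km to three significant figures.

h_sync ≈ 9.51×10⁵ km

T = 27.81 days = 2.403×10⁶ s.
A synchronous orbit has period T, so by Kepler's third law a = (μT²/4π²)^(1/3).
μT²/4π² = 6.191×10¹⁵ × (2.403×10⁶)² / 39.48 = 9.054×10²⁶ m³.
a = 9.674×10⁸ m = 9.6741×10⁵ km.
Altitude h = a − R = 9.6741×10⁵ − 16800 = 9.5061×10⁵ km.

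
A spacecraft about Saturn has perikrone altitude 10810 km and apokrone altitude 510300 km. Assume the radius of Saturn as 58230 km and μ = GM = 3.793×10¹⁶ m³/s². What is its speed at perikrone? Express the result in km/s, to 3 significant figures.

v ≈ 31.3 km/s

r_p = 58230 + 10810 = 69040 km = 6.9040×10⁷ m.
r_a = 58230 + 510300 = 568530 km = 5.6853×10⁸ m.
Semi-major axis a = (r_p + r_a)/2 = 3.1878×10⁵ km = 3.188×10⁸ m.
Vis-viva: v² = μ(2/r − 1/a) = 3.793×10¹⁶ × (2.897×10⁻⁸ − 3.137×10⁻⁹) = 9.798×10⁸ m²/s².
v = 31300 m/s = 31.30 km/s.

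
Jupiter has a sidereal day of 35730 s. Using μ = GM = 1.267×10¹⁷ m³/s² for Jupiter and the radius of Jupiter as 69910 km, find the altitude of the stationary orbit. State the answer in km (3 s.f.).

A synchronous orbit has period T, so by Kepler's third law a = (μT²/4π²)^(1/3).
μT²/4π² = 1.267×10¹⁷ × (3.573×10⁴)² / 39.48 = 4.097×10²⁴ m³.
a = 1.600×10⁸ m = 1.6002×10⁵ km.
Altitude h = a − R = 1.6002×10⁵ − 69910 = 90105 km.

h_sync ≈ 90100 km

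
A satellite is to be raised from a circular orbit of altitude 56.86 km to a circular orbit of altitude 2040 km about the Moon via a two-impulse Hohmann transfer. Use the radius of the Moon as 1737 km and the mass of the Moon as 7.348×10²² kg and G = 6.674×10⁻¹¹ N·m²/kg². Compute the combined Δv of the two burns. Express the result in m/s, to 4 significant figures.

μ = GM = 6.674×10⁻¹¹ × 7.348×10²² = 4.904×10¹² m³/s².
r₁ = 1737 + 56.86 = 1793.9 km = 1.7939×10⁶ m.
r₂ = 1737 + 2040 = 3777.0 km = 3.7770×10⁶ m.
Transfer ellipse a_t = (r₁ + r₂)/2 = 2.785×10⁶ m.
At r₁: circular v_c1 = √(μ/r₁) = 1653 m/s; transfer-perilune v_p = √[μ(2/r₁ − 1/a_t)] = 1925 m/s.
Δv₁ = v_p − v_c1 = 271.9 m/s.
At r₂: circular v_c2 = √(μ/r₂) = 1139 m/s; transfer-apolune v_a = √[μ(2/r₂ − 1/a_t)] = 914.4 m/s.
Δv₂ = v_c2 − v_a = 225.0 m/s.
Total Δv = Δv₁ + Δv₂ = 497.0 m/s.

Δv_total ≈ 497.0 m/s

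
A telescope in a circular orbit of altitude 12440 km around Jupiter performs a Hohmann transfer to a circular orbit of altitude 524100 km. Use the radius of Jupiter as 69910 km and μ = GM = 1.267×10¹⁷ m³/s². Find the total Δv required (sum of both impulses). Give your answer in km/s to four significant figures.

Δv_total ≈ 20.16 km/s

r₁ = 69910 + 12440 = 82350 km = 8.2350×10⁷ m.
r₂ = 69910 + 524100 = 594010 km = 5.9401×10⁸ m.
Transfer ellipse a_t = (r₁ + r₂)/2 = 3.382×10⁸ m.
At r₁: circular v_c1 = √(μ/r₁) = 39220 m/s; transfer-perijove v_p = √[μ(2/r₁ − 1/a_t)] = 51990 m/s.
Δv₁ = v_p − v_c1 = 12760 m/s.
At r₂: circular v_c2 = √(μ/r₂) = 14600 m/s; transfer-apojove v_a = √[μ(2/r₂ − 1/a_t)] = 7207 m/s.
Δv₂ = v_c2 − v_a = 7398 m/s.
Total Δv = Δv₁ + Δv₂ = 20160 m/s = 20.16 km/s.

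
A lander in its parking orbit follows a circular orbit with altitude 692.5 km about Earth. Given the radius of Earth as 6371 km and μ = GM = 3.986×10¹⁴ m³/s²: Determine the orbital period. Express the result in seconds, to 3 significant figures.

r = 6371 + 692.5 = 7063.5 km = 7.0635×10⁶ m.
Kepler's third law: T = 2π√(r³/μ) = 2π√((7.064×10⁶)³ / 3.986×10¹⁴).
r³/μ = 8.841×10⁵ s², so T = 2π × 9.403×10² = 5.908×10³ s.

T ≈ 5910 seconds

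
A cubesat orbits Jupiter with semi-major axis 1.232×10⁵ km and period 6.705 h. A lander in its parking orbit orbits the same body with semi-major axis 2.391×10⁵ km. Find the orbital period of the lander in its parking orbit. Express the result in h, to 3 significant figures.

Kepler's third law: T² ∝ a³, so T₂ = T₁ (a₂/a₁)^(3/2).
a₂/a₁ = 1.941, (a₂/a₁)^(3/2) = 2.704.
T₂ = 6.705 × 2.704 = 18.13 h.

T₂ ≈ 18.1 h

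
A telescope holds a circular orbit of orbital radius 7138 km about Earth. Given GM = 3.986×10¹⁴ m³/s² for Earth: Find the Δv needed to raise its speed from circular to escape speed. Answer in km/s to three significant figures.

r = 7138 km = 7.138×10⁶ m.
Circular speed v_c = √(μ/r) = 7473 m/s.
Escape speed v_esc = √(2μ/r) = √2 × v_c = 10570 m/s.
Δv = v_esc − v_c = 3095 m/s = 3.095 km/s.

Δv ≈ 3.10 km/s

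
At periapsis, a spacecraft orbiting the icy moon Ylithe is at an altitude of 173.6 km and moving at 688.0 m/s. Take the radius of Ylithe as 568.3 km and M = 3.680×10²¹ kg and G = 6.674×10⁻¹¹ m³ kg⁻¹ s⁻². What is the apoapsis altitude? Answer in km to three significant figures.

μ = GM = 6.674×10⁻¹¹ × 3.680×10²¹ = 2.456×10¹¹ m³/s².
r_p = 568.3 + 173.6 = 741.90 km = 7.419×10⁵ m.
Specific energy ε = v²/2 − μ/r = -9.437×10⁴ J/kg, so a = −μ/(2ε) = 1.301×10⁶ m.
The apsides satisfy r_p + r_a = 2a, so the apoapsis radius is 2a − r_p = 1.861×10⁶ m = 1860.5 km.
Apoapsis altitude = 1860.5 − 568.3 = 1292.2 km.

apoapsis altitude ≈ 1290 km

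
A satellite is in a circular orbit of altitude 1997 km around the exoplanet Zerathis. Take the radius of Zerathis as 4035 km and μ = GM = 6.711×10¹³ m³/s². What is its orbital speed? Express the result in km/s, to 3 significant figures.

v ≈ 3.34 km/s

r = 4035 + 1997 = 6032.0 km = 6.0320×10⁶ m.
For a circular orbit v = √(μ/r) = √(6.711×10¹³ / 6.032×10⁶) = √(1.113×10⁷) = 3336 m/s.
That is 3.336 km/s.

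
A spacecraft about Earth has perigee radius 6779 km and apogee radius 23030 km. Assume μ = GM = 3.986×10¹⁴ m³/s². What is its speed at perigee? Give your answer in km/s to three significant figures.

Semi-major axis a = (r_p + r_a)/2 = 14904 km = 1.490×10⁷ m.
Vis-viva: v² = μ(2/r − 1/a) = 3.986×10¹⁴ × (2.950×10⁻⁷ − 6.709×10⁻⁸) = 9.085×10⁷ m²/s².
v = 9532 m/s = 9.532 km/s.

v ≈ 9.53 km/s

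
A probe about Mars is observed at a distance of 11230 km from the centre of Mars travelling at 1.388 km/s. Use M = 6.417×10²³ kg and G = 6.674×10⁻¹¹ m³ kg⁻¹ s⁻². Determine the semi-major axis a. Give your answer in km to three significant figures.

μ = GM = 6.674×10⁻¹¹ × 6.417×10²³ = 4.283×10¹³ m³/s².
r = 1.123×10⁷ m.
Specific orbital energy ε = v²/2 − μ/r = (1388)²/2 − 4.283×10¹³/1.123×10⁷ = -2.850×10⁶ J/kg.
Since ε = −μ/(2a), a = −μ/(2ε) = 7.513×10⁶ m = 7512.6 km.

a ≈ 7510 km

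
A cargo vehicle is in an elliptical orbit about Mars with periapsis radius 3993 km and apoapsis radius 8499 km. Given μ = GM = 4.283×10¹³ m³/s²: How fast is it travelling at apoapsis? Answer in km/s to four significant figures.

Semi-major axis a = (r_p + r_a)/2 = 6246.0 km = 6.246×10⁶ m.
Vis-viva: v² = μ(2/r − 1/a) = 4.283×10¹³ × (2.353×10⁻⁷ − 1.601×10⁻⁷) = 3.222×10⁶ m²/s².
v = 1795 m/s = 1.795 km/s.

v ≈ 1.795 km/s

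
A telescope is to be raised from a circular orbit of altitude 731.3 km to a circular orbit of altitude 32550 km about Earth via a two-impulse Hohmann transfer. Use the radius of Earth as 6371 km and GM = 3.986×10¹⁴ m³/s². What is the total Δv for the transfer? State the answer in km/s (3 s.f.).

Δv_total ≈ 3.67 km/s

r₁ = 6371 + 731.3 = 7102.3 km = 7.1023×10⁶ m.
r₂ = 6371 + 32550 = 38921 km = 3.8921×10⁷ m.
Transfer ellipse a_t = (r₁ + r₂)/2 = 2.301×10⁷ m.
At r₁: circular v_c1 = √(μ/r₁) = 7492 m/s; transfer-perigee v_p = √[μ(2/r₁ − 1/a_t)] = 9743 m/s.
Δv₁ = v_p − v_c1 = 2251 m/s.
At r₂: circular v_c2 = √(μ/r₂) = 3200 m/s; transfer-apogee v_a = √[μ(2/r₂ − 1/a_t)] = 1778 m/s.
Δv₂ = v_c2 − v_a = 1422 m/s.
Total Δv = Δv₁ + Δv₂ = 3674 m/s = 3.674 km/s.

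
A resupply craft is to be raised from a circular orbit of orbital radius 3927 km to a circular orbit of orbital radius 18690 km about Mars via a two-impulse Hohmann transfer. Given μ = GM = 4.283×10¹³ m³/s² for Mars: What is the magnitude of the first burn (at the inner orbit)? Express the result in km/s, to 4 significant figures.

r₁ = 3927 km = 3.927×10⁶ m.
r₂ = 18690 km = 1.869×10⁷ m.
Transfer ellipse a_t = (r₁ + r₂)/2 = 1.131×10⁷ m.
At r₁: circular v_c1 = √(μ/r₁) = 3303 m/s; transfer-periapsis v_p = √[μ(2/r₁ − 1/a_t)] = 4246 m/s.
Δv₁ = v_p − v_c1 = 943.2 m/s.
= 0.9432 km/s.

Δv ≈ 0.9432 km/s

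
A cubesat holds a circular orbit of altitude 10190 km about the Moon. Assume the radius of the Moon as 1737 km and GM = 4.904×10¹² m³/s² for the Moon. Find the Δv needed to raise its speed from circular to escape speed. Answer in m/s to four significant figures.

r = 1737 + 10190 = 11927 km = 1.1927×10⁷ m.
Circular speed v_c = √(μ/r) = 641.2 m/s.
Escape speed v_esc = √(2μ/r) = √2 × v_c = 906.8 m/s.
Δv = v_esc − v_c = 265.6 m/s.

Δv ≈ 265.6 m/s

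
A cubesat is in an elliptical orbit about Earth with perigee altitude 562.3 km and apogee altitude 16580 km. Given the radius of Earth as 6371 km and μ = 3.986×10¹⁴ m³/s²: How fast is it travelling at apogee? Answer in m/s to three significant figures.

r_p = 6371 + 562.3 = 6933.3 km = 6.9333×10⁶ m.
r_a = 6371 + 16580 = 22951 km = 2.2951×10⁷ m.
Semi-major axis a = (r_p + r_a)/2 = 14942 km = 1.494×10⁷ m.
Vis-viva: v² = μ(2/r − 1/a) = 3.986×10¹⁴ × (8.714×10⁻⁸ − 6.692×10⁻⁸) = 8.059×10⁶ m²/s².
v = 2839 m/s.

v ≈ 2840 m/s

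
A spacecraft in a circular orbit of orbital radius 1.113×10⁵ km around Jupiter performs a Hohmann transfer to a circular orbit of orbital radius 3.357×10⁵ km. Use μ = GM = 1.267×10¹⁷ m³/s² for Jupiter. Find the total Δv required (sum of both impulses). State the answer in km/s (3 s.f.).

r₁ = 1.113×10⁵ km = 1.113×10⁸ m.
r₂ = 3.357×10⁵ km = 3.357×10⁸ m.
Transfer ellipse a_t = (r₁ + r₂)/2 = 2.235×10⁸ m.
At r₁: circular v_c1 = √(μ/r₁) = 33740 m/s; transfer-perijove v_p = √[μ(2/r₁ − 1/a_t)] = 41350 m/s.
Δv₁ = v_p − v_c1 = 7611 m/s.
At r₂: circular v_c2 = √(μ/r₂) = 19430 m/s; transfer-apojove v_a = √[μ(2/r₂ − 1/a_t)] = 13710 m/s.
Δv₂ = v_c2 − v_a = 5718 m/s.
Total Δv = Δv₁ + Δv₂ = 13330 m/s = 13.33 km/s.

Δv_total ≈ 13.3 km/s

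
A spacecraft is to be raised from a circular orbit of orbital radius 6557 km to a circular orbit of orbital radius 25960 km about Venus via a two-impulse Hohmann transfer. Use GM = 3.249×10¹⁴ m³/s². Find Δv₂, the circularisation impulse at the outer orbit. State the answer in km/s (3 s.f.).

r₁ = 6557 km = 6.557×10⁶ m.
r₂ = 25960 km = 2.596×10⁷ m.
Transfer ellipse a_t = (r₁ + r₂)/2 = 1.626×10⁷ m.
At r₁: circular v_c1 = √(μ/r₁) = 7039 m/s; transfer-periapsis v_p = √[μ(2/r₁ − 1/a_t)] = 8895 m/s.
At r₂: circular v_c2 = √(μ/r₂) = 3538 m/s; transfer-apoapsis v_a = √[μ(2/r₂ − 1/a_t)] = 2247 m/s.
Δv₂ = v_c2 − v_a = 1291 m/s.
= 1.291 km/s.

Δv ≈ 1.29 km/s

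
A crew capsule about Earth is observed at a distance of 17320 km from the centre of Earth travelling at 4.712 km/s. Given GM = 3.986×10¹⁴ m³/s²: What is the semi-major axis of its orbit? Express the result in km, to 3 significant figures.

r = 1.732×10⁷ m.
Vis-viva rearranged: 1/a = 2/r − v²/μ = 1.155×10⁻⁷ − 5.570×10⁻⁸ = 5.977×10⁻⁸ m⁻¹.
a = 1.673×10⁷ m = 16730 km.

a ≈ 16700 km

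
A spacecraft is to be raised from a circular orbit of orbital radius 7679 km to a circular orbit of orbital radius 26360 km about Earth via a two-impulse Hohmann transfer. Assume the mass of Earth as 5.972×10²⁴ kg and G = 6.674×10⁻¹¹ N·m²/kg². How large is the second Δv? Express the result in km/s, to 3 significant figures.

μ = GM = 6.674×10⁻¹¹ × 5.972×10²⁴ = 3.986×10¹⁴ m³/s².
r₁ = 7679 km = 7.679×10⁶ m.
r₂ = 26360 km = 2.636×10⁷ m.
Transfer ellipse a_t = (r₁ + r₂)/2 = 1.702×10⁷ m.
At r₁: circular v_c1 = √(μ/r₁) = 7204 m/s; transfer-perigee v_p = √[μ(2/r₁ − 1/a_t)] = 8966 m/s.
At r₂: circular v_c2 = √(μ/r₂) = 3888 m/s; transfer-apogee v_a = √[μ(2/r₂ − 1/a_t)] = 2612 m/s.
Δv₂ = v_c2 − v_a = 1277 m/s.
= 1.277 km/s.

Δv ≈ 1.28 km/s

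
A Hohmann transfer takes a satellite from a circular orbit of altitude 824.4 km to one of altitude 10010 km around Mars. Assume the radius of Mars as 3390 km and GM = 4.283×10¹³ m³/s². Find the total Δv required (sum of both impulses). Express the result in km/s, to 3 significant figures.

r₁ = 3390 + 824.4 = 4214.4 km = 4.2144×10⁶ m.
r₂ = 3390 + 10010 = 13400 km = 1.3400×10⁷ m.
Transfer ellipse a_t = (r₁ + r₂)/2 = 8.807×10⁶ m.
At r₁: circular v_c1 = √(μ/r₁) = 3188 m/s; transfer-periapsis v_p = √[μ(2/r₁ − 1/a_t)] = 3932 m/s.
Δv₁ = v_p − v_c1 = 744.3 m/s.
At r₂: circular v_c2 = √(μ/r₂) = 1788 m/s; transfer-apoapsis v_a = √[μ(2/r₂ − 1/a_t)] = 1237 m/s.
Δv₂ = v_c2 − v_a = 551.1 m/s.
Total Δv = Δv₁ + Δv₂ = 1295 m/s = 1.295 km/s.

Δv_total ≈ 1.30 km/s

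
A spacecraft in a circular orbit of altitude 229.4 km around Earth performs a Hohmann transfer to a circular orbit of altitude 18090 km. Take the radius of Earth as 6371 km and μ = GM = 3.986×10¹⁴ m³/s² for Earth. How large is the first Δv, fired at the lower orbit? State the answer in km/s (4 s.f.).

Δv ≈ 1.982 km/s

r₁ = 6371 + 229.4 = 6600.4 km = 6.6004×10⁶ m.
r₂ = 6371 + 18090 = 24461 km = 2.4461×10⁷ m.
Transfer ellipse a_t = (r₁ + r₂)/2 = 1.553×10⁷ m.
At r₁: circular v_c1 = √(μ/r₁) = 7771 m/s; transfer-perigee v_p = √[μ(2/r₁ − 1/a_t)] = 9753 m/s.
Δv₁ = v_p − v_c1 = 1982 m/s.
= 1.982 km/s.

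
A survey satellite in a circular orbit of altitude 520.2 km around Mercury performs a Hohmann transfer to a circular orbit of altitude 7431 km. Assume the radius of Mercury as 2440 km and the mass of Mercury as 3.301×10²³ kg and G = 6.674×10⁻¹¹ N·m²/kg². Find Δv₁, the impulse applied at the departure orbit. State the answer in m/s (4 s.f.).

Δv ≈ 655.8 m/s

μ = GM = 6.674×10⁻¹¹ × 3.301×10²³ = 2.203×10¹³ m³/s².
r₁ = 2440 + 520.2 = 2960.2 km = 2.9602×10⁶ m.
r₂ = 2440 + 7431 = 9871.0 km = 9.8710×10⁶ m.
Transfer ellipse a_t = (r₁ + r₂)/2 = 6.416×10⁶ m.
At r₁: circular v_c1 = √(μ/r₁) = 2728 m/s; transfer-periherm v_p = √[μ(2/r₁ − 1/a_t)] = 3384 m/s.
Δv₁ = v_p − v_c1 = 655.8 m/s.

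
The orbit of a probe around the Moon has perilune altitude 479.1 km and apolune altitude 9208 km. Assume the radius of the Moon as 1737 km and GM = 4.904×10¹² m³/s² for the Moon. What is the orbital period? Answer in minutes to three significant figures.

T ≈ 798 minutes

r_p = 1737 + 479.1 = 2216.1 km = 2.2161×10⁶ m.
r_a = 1737 + 9208 = 10945 km = 1.0945×10⁷ m.
Semi-major axis a = (r_p + r_a)/2 = (2216.1 + 10945)/2 = 6580.6 km = 6.581×10⁶ m.
By Kepler's third law T = 2π√(a³/μ) = 2π × 7.623×10³ = 4.790×10⁴ s.
= 798.3 minutes.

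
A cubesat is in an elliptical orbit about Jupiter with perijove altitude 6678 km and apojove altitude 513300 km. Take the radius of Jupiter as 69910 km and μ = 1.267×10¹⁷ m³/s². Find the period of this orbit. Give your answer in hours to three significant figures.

r_p = 69910 + 6678 = 76588 km = 7.6588×10⁷ m.
r_a = 69910 + 513300 = 583210 km = 5.8321×10⁸ m.
Semi-major axis a = (r_p + r_a)/2 = (76588 + 5.8321×10⁵)/2 = 3.2990×10⁵ km = 3.299×10⁸ m.
By Kepler's third law T = 2π√(a³/μ) = 2π × 1.683×10⁴ = 1.058×10⁵ s.
= 29.38 hours.

T ≈ 29.4 hours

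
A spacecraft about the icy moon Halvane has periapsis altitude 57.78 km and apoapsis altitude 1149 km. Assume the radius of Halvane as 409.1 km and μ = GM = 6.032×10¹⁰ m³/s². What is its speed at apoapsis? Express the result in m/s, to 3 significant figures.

r_p = 409.1 + 57.78 = 466.88 km = 4.6688×10⁵ m.
r_a = 409.1 + 1149 = 1558.1 km = 1.5581×10⁶ m.
Semi-major axis a = (r_p + r_a)/2 = 1012.5 km = 1.012×10⁶ m.
Vis-viva: v² = μ(2/r − 1/a) = 6.032×10¹⁰ × (1.284×10⁻⁶ − 9.877×10⁻⁷) = 1.785×10⁴ m²/s².
v = 133.6 m/s.

v ≈ 134 m/s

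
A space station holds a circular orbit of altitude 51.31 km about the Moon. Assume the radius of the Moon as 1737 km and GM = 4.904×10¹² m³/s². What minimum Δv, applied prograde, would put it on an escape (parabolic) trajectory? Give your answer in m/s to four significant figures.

r = 1737 + 51.31 = 1788.3 km = 1.7883×10⁶ m.
Circular speed v_c = √(μ/r) = 1656 m/s.
Escape speed v_esc = √(2μ/r) = √2 × v_c = 2342 m/s.
Δv = v_esc − v_c = 685.9 m/s.

Δv ≈ 685.9 m/s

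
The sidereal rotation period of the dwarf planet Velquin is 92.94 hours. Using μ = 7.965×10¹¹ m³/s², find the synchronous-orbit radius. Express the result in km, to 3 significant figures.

T = 92.94 hours = 3.346×10⁵ s.
A synchronous orbit has period T, so by Kepler's third law a = (μT²/4π²)^(1/3).
μT²/4π² = 7.965×10¹¹ × (3.346×10⁵)² / 39.48 = 2.259×10²¹ m³.
a = 1.312×10⁷ m = 13120 km.

r_sync ≈ 13100 km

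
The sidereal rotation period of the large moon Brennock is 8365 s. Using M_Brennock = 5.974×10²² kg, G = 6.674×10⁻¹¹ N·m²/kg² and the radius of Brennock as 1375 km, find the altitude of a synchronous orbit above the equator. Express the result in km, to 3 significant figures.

μ = GM = 6.674×10⁻¹¹ × 5.974×10²² = 3.987×10¹² m³/s².
A synchronous orbit has period T, so by Kepler's third law a = (μT²/4π²)^(1/3).
μT²/4π² = 3.987×10¹² × (8.365×10³)² / 39.48 = 7.067×10¹⁸ m³.
a = 1.919×10⁶ m = 1919.0 km.
Altitude h = a − R = 1919.0 − 1375 = 544.00 km.

h_sync ≈ 544 km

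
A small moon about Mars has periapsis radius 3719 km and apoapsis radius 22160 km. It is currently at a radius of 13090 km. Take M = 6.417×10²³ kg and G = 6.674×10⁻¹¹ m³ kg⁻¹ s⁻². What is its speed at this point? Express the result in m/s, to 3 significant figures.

v ≈ 1800 m/s

μ = GM = 6.674×10⁻¹¹ × 6.417×10²³ = 4.283×10¹³ m³/s².
Semi-major axis a = (r_p + r_a)/2 = 12940 km = 1.294×10⁷ m.
Vis-viva: v² = μ(2/r − 1/a) = 4.283×10¹³ × (1.528×10⁻⁷ − 7.728×10⁻⁸) = 3.234×10⁶ m²/s².
v = 1798 m/s.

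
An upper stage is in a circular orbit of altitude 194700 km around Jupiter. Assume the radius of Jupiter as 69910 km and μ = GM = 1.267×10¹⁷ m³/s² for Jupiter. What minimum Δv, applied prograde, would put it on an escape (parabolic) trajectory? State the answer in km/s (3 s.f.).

Δv ≈ 9.06 km/s

r = 69910 + 194700 = 264610 km = 2.6461×10⁸ m.
Circular speed v_c = √(μ/r) = 21880 m/s.
Escape speed v_esc = √(2μ/r) = √2 × v_c = 30950 m/s.
Δv = v_esc − v_c = 9064 m/s = 9.064 km/s.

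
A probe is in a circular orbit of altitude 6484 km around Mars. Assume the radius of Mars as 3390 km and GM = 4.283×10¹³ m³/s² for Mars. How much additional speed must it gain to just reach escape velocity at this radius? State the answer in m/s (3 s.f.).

Δv ≈ 863 m/s

r = 3390 + 6484 = 9874.0 km = 9.8740×10⁶ m.
Circular speed v_c = √(μ/r) = 2083 m/s.
Escape speed v_esc = √(2μ/r) = √2 × v_c = 2945 m/s.
Δv = v_esc − v_c = 862.7 m/s.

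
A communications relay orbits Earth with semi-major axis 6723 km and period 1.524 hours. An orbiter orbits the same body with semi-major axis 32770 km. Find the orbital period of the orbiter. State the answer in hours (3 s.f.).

T₂ ≈ 16.4 hours

Kepler's third law: T² ∝ a³, so T₂ = T₁ (a₂/a₁)^(3/2).
a₂/a₁ = 4.874, (a₂/a₁)^(3/2) = 10.76.
T₂ = 1.524 × 10.76 = 16.40 hours.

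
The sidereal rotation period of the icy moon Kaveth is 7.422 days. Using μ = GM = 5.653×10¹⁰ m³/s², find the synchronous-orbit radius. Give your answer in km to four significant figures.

r_sync ≈ 8382 km

T = 7.422 days = 6.413×10⁵ s.
A synchronous orbit has period T, so by Kepler's third law a = (μT²/4π²)^(1/3).
μT²/4π² = 5.653×10¹⁰ × (6.413×10⁵)² / 39.48 = 5.888×10²⁰ m³.
a = 8.382×10⁶ m = 8381.7 km.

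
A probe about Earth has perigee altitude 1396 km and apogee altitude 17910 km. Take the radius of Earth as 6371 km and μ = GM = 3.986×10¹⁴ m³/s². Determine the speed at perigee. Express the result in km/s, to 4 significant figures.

r_p = 6371 + 1396 = 7767.0 km = 7.7670×10⁶ m.
r_a = 6371 + 17910 = 24281 km = 2.4281×10⁷ m.
Semi-major axis a = (r_p + r_a)/2 = 16024 km = 1.602×10⁷ m.
Vis-viva: v² = μ(2/r − 1/a) = 3.986×10¹⁴ × (2.575×10⁻⁷ − 6.241×10⁻⁸) = 7.776×10⁷ m²/s².
v = 8818 m/s = 8.818 km/s.

v ≈ 8.818 km/s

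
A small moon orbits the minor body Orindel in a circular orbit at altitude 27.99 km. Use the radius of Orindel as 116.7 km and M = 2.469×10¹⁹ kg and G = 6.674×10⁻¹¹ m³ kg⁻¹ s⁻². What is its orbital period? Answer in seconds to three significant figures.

T ≈ 8520 seconds

μ = GM = 6.674×10⁻¹¹ × 2.469×10¹⁹ = 1.648×10⁹ m³/s².
r = 116.7 + 27.99 = 144.69 km = 1.4469×10⁵ m.
Kepler's third law: T = 2π√(r³/μ) = 2π√((1.447×10⁵)³ / 1.648×10⁹).
r³/μ = 1.838×10⁶ s², so T = 2π × 1.356×10³ = 8.519×10³ s.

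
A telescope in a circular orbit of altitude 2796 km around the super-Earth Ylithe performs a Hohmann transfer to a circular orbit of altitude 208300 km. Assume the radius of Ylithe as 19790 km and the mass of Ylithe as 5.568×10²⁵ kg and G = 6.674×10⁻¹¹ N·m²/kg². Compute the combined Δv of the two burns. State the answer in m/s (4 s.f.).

Δv_total ≈ 6800 m/s

μ = GM = 6.674×10⁻¹¹ × 5.568×10²⁵ = 3.716×10¹⁵ m³/s².
r₁ = 19790 + 2796 = 22586 km = 2.2586×10⁷ m.
r₂ = 19790 + 208300 = 228090 km = 2.2809×10⁸ m.
Transfer ellipse a_t = (r₁ + r₂)/2 = 1.253×10⁸ m.
At r₁: circular v_c1 = √(μ/r₁) = 12830 m/s; transfer-periapsis v_p = √[μ(2/r₁ − 1/a_t)] = 17300 m/s.
Δv₁ = v_p − v_c1 = 4477 m/s.
At r₂: circular v_c2 = √(μ/r₂) = 4036 m/s; transfer-apoapsis v_a = √[μ(2/r₂ − 1/a_t)] = 1713 m/s.
Δv₂ = v_c2 − v_a = 2323 m/s.
Total Δv = Δv₁ + Δv₂ = 6800 m/s.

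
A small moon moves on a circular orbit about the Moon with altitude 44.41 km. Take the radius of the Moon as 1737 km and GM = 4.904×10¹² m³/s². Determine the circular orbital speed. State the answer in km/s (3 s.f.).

v ≈ 1.66 km/s

r = 1737 + 44.41 = 1781.4 km = 1.7814×10⁶ m.
For a circular orbit v = √(μ/r) = √(4.904×10¹² / 1.781×10⁶) = √(2.753×10⁶) = 1659 m/s.
That is 1.659 km/s.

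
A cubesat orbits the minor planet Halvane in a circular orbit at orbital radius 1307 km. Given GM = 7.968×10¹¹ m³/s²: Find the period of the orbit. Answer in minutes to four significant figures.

T ≈ 175.3 minutes

r = 1307 km = 1.307×10⁶ m.
Kepler's third law: T = 2π√(r³/μ) = 2π√((1.307×10⁶)³ / 7.968×10¹¹).
r³/μ = 2.802×10⁶ s², so T = 2π × 1.674×10³ = 1.052×10⁴ s.
Converting: 1.052×10⁴ s ÷ 60.00 = 175.3 minutes.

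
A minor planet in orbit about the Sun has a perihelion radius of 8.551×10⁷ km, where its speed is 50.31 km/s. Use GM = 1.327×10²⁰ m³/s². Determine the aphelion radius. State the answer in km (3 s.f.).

r_p = 8.551×10¹⁰ m.
Specific energy ε = v²/2 − μ/r = -2.863×10⁸ J/kg, so a = −μ/(2ε) = 2.317×10¹¹ m.
The apsides satisfy r_p + r_a = 2a, so the aphelion radius is 2a − r_p = 3.780×10¹¹ m = 3.7796×10⁸ km.

aphelion radius ≈ 3.78×10⁸ km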